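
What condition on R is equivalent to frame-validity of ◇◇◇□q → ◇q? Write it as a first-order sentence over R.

∀x ∀y (xR³y → ∃w (yRw ∧ xRw))

This is a Sahlqvist (Geach-type) schema ◇^3□^1q → □^0◇^1q.
Minimal-valuation argument: fix x; take any y with xR^3y and any z with xR^0z. Set V(q) to the set of worlds R-reachable from y in exactly 1 step. Then □^1q holds at y, so the antecedent holds at x; validity forces ◇^1q at z, giving a w with zR^1w and yR^1w.
First-order correspondent: ∀x ∀y (xR³y → ∃w (yRw ∧ xRw)).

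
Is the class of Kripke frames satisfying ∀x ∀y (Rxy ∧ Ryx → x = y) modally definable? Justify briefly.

No — not modally definable

If a class were modally definable it would be closed under surjective bounded morphisms (Goldblatt–Thomason).
The 8-cycle (worlds w0,w1,w2,w3,w4,w5,w6,w7 with w0→w1→w2→w3→w4→w5→w6→w7→w0) is antisymmetric. Sending even-indexed worlds to s and odd-indexed worlds to t is a surjective bounded morphism onto the two-world frame with s↔t, which is not antisymmetric.
So no modal formula (or set of formulas) defines exactly the antisymmetric frames.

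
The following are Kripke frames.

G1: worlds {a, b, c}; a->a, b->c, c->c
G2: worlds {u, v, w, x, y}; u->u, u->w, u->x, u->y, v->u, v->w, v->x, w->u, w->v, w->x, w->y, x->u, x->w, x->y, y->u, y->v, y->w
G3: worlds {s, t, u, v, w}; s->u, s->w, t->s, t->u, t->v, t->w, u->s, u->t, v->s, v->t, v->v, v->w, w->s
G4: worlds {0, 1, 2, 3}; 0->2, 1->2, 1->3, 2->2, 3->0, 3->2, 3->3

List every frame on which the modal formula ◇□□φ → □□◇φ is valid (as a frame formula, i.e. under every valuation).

Frame correspondent (Sahlqvist): ∀x ∀y ∀z ((xRy ∧ xR²z) → ∃w (yR²w ∧ zRw)) — i.e. a generalized confluence (Geach) condition.
G1: ✓.
G2: ✓.
G3: fails — tRs, tR²s but no w* with sR²w* and sRw*.
G4: ✓.
Valid on: G1, G2, G4.

G1, G2, G4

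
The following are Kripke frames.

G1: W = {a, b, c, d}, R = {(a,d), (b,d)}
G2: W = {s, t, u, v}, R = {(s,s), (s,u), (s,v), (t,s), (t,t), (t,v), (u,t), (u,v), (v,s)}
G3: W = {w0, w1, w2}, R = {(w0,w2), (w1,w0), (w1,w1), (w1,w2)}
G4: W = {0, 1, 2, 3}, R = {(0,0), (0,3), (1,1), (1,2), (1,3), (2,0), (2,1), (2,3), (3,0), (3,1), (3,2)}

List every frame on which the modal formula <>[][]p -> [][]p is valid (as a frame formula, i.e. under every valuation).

G1, G4

Frame correspondent (Sahlqvist): forall x forall y forall z ((xRy & x R^2 z) -> exists w (y R^2 w & z = w)) — i.e. a generalized confluence (Geach) condition.
G1: satisfies the condition.
G2: fails — sRu, sR²u but no w with uR²w and u=w.
G3: fails — w1Rw0, w1R²w0 but no w with w0R²w and w0=w.
G4: satisfies the condition.
Valid on: G1, G4.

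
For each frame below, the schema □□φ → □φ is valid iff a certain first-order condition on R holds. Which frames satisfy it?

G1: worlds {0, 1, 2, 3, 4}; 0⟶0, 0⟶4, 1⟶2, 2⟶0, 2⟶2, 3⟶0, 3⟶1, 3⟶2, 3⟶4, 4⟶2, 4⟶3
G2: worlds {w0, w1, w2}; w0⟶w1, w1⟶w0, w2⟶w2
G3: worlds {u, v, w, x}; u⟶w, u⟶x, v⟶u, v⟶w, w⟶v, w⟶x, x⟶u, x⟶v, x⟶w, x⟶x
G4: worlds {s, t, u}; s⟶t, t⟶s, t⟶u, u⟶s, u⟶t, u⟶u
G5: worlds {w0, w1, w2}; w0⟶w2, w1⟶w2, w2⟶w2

G5

The schema corresponds to density: ∀x ∀y (Rxy → ∃z (Rxz ∧ Rzy)).
G1: fails — R31 but no z with R3z and Rz1.
G2: fails — Rw0w1 but no z with Rw0z and Rzw1.
G3: fails — Rvu but no z with Rvz and Rzu.
G4: fails — Rst but no z with Rsz and Rzt.
G5: condition met.
Valid on: G5.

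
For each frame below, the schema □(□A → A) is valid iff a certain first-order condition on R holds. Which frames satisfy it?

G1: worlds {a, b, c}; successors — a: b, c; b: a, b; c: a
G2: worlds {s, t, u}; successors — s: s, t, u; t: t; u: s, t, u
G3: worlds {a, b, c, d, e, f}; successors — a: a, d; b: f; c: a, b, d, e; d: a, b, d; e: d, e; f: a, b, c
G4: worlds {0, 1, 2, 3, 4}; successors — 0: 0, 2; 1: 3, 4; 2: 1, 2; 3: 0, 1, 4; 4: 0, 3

G2

This is the axiom for shift-reflexivity; its first-order frame correspondent is ∀x ∀y (Rxy → Ryy).
G1: fails — Rba but not Raa.
G2: holds.
G3: fails — Rbf but not Rff.
G4: fails — R34 but not R44.
Valid on: G2.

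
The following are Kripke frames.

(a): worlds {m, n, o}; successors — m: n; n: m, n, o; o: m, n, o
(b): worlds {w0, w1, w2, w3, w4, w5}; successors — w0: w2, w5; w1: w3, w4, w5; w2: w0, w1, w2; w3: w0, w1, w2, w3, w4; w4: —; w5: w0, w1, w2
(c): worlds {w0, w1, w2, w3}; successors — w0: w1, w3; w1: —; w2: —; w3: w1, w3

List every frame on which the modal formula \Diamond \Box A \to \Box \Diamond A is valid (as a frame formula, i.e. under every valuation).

(a)

This is the axiom for convergence; its first-order frame correspondent is \forall x \forall y \forall z (Rxy \wedge Rxz \to \exists w (Ryw \wedge Rzw)).
(a): satisfies the condition.
(b): fails — Rw1w5 and Rw1w4 but w5 and w4 have no common successor.
(c): fails — Rw0w1 and Rw0w1 but w1 and w1 have no common successor.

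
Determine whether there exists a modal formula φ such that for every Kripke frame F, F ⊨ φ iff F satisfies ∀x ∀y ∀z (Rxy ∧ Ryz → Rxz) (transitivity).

Yes, by □q → □□q

The condition is transitivity. A defining modal formula is □q → □□q.
Suppose □q→□□q is valid. Take Rxy, Ryz and set V(q)={w : Rxw}. Then □q at x, so □□q at x, so □q at y, so q at z, i.e. Rxz.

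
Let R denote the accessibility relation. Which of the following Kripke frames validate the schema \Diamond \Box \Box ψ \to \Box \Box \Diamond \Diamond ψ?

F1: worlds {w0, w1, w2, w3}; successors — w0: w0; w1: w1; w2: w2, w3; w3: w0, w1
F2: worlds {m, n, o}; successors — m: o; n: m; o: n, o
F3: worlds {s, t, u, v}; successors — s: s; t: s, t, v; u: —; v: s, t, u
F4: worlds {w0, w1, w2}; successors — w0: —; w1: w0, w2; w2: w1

Frame correspondent (Sahlqvist): \forall x \forall y \forall z ((xRy \wedge x R^2 z) \to \exists w (y R^2 w \wedge z R^2 w)) — i.e. a generalized confluence (Geach) condition.
F1: fails — w3Rw0, w3R²w1 but no w with w0R²w and w1R²w.
F2: holds.
F3: fails — tRs, tR²u but no w with sR²w and uR²w.
F4: fails — w1Rw0, w1R²w1 but no w with w0R²w and w1R²w.

F2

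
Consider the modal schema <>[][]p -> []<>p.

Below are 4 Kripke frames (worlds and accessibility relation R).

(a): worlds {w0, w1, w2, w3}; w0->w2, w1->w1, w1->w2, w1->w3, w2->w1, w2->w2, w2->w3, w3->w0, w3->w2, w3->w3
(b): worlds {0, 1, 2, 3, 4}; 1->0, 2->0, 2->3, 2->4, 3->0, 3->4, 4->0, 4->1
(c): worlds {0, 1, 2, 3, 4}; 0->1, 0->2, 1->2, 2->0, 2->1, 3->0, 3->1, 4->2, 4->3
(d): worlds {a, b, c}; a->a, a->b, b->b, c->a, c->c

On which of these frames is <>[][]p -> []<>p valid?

(a), (d)

The schema corresponds to a generalized confluence (Geach) condition: forall x forall y forall z ((xRy & xRz) -> exists w (y R^2 w & zRw)).
(a): condition met.
(b): fails — 1R0, 1R0 but no w with 0R²w and 0Rw.
(c): fails — 0R1, 0R1 but no w with 1R²w and 1Rw.
(d): condition met.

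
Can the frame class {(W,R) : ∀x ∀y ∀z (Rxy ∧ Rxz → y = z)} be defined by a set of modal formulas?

Yes, by ◇r → □r

The condition is partial functionality. A defining modal formula is ◇r → □r.
Suppose ◇r→□r is valid. Take Rxy, Rxz and set V(r)={y}. Then ◇r at x, so □r at x, so r at z, i.e. z=y.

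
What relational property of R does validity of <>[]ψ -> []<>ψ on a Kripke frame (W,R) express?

Suppose ◇□ψ→□◇ψ is valid. Take Rxy, Rxz and set V(ψ)={w : Ryw}. Then □ψ at y so ◇□ψ at x, so □◇ψ at x, so ◇ψ at z, giving w with Rzw and Ryw.

convergence: forall x forall y forall z (Rxy & Rxz -> exists w (Ryw & Rzw))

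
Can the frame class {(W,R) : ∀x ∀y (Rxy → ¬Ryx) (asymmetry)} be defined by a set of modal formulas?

Any modally definable frame class is closed under surjective bounded morphisms.
The 5-cycle (worlds w0,w1,w2,w3,w4 with w0→w1→w2→w3→w4→w0) is asymmetric. Mapping every world to a single reflexive point • is a surjective bounded morphism, and the reflexive point is not asymmetric (R•• but asymmetry requires ¬R••).
Hence asymmetry is not modally definable.

No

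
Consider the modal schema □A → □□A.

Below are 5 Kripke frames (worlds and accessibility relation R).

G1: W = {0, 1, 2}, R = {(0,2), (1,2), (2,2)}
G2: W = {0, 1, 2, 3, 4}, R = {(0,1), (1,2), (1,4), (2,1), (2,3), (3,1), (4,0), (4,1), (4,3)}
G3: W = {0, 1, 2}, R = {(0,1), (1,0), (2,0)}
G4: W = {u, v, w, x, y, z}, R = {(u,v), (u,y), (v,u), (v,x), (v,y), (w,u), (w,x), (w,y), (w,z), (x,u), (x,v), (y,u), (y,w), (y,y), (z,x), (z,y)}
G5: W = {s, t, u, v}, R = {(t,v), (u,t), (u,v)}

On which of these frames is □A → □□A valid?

This is the axiom for transitivity; its first-order frame correspondent is ∀x ∀y ∀z (Rxy ∧ Ryz → Rxz).
G1: satisfies the condition.
G2: fails — R31 and R12 but not R32.
G3: fails — R01 and R10 but not R00.
G4: fails — Ruv and Rvu but not Ruu.
G5: satisfies the condition.

G1, G5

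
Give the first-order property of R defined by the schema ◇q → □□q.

This is a Sahlqvist (Geach-type) schema ◇^1□^0q → □^2◇^0q.
First-order correspondent: ∀x ∀y ∀z ((xRy ∧ xR²z) → ∃w (y = w ∧ z = w)).

∀x ∀y ∀z ((xRy ∧ xR²z) → ∃w (y = w ∧ z = w))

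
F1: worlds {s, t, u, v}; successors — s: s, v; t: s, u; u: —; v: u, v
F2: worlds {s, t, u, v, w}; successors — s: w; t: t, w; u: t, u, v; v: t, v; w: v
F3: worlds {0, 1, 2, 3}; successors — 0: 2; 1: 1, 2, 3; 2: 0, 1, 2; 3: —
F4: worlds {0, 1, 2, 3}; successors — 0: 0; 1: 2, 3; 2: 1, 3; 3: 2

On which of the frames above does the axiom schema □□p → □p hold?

Frame correspondent (Sahlqvist): ∀x ∀y (Rxy → ∃z (Rxz ∧ Rzy)) — i.e. density.
F1: fails — Rtu but no z with Rtz and Rzu.
F2: fails — Rsw but no z with Rsz and Rzw.
F3: ✓.
F4: fails — R32 but no z with R3z and Rz2.
Valid on: F3.

F3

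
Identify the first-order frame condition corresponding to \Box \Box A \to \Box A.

This schema is the C4 axiom.
It corresponds to density: \forall x \forall y (Rxy \to \exists z (Rxz \wedge Rzy)).

density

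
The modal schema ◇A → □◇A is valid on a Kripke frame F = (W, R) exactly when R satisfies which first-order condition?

Suppose ◇A→□◇A is valid. Take Rxy, Rxz and set V(A)={y}. Then ◇A at x, so □◇A at x, so ◇A at z, so some w with Rzw has A; w=y, i.e. Rzy. By symmetry of the argument, Ryz.
Conversely, on a frame with the Euclidean property the schema holds at every world under every valuation.
Frame condition: ∀x ∀y ∀z (Rxy ∧ Rxz → Ryz).

the Euclidean property: ∀x ∀y ∀z (Rxy ∧ Rxz → Ryz)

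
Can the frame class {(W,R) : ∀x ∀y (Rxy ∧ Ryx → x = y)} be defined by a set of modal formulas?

Not modally definable

Any modally definable frame class is closed under surjective bounded morphisms.
The 6-cycle (worlds s,t,u,v,w,x with s→t→u→v→w→x→s) is antisymmetric. Sending even-indexed worlds to • and odd-indexed worlds to ∘ is a surjective bounded morphism onto the two-world frame with •↔∘, which is not antisymmetric.
So no modal formula (or set of formulas) defines exactly the antisymmetric frames.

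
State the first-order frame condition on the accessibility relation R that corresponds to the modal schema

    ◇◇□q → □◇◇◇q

∀x ∀y ∀z ((xR²y ∧ xRz) → ∃w (yRw ∧ zR³w))

This is a Sahlqvist (Geach-type) schema ◇^2□^1q → □^1◇^3q.
First-order correspondent: ∀x ∀y ∀z ((xR²y ∧ xRz) → ∃w (yRw ∧ zR³w)).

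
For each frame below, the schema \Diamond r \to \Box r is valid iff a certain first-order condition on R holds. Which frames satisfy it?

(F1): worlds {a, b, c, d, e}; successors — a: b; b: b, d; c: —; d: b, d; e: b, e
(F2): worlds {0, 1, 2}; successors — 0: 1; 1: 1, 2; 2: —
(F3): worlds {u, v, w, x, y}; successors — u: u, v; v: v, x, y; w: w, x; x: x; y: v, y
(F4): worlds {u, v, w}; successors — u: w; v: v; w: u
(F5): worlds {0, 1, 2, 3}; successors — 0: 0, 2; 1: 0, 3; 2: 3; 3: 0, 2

(F4)

The schema corresponds to partial functionality: \forall x \forall y \forall z (Rxy \wedge Rxz \to y = z).
(F1): fails — b sees both b and d.
(F2): fails — 1 sees both 1 and 2.
(F3): fails — u sees both u and v.
(F4): condition met.
(F5): fails — 0 sees both 0 and 2.
Valid on: (F4).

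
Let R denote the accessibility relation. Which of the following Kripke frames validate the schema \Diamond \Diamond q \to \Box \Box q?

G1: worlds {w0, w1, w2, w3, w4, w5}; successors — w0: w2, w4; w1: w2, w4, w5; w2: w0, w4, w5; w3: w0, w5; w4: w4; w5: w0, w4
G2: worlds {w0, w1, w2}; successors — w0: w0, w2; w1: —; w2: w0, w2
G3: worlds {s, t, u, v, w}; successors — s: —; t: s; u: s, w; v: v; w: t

This is the axiom for a generalized confluence (Geach) condition; its first-order frame correspondent is \forall x \forall y \forall z ((x R^2 y \wedge x R^2 z) \to \exists w (y = w \wedge z = w)).
G1: fails — w0R²w0, w0R²w4 but w0 ≠ w4.
G2: fails — w0R²w0, w0R²w2 but w0 ≠ w2.
G3: ✓.
Valid on: G3.

G3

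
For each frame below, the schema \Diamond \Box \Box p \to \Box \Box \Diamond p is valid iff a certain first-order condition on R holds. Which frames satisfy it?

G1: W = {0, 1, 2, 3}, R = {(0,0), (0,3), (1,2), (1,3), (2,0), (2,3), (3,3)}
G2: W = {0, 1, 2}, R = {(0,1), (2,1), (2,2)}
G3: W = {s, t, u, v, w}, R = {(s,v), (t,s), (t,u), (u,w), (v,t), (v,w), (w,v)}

Frame correspondent (Sahlqvist): \forall x \forall y \forall z ((xRy \wedge x R^2 z) \to \exists w (y R^2 w \wedge zRw)) — i.e. a generalized confluence (Geach) condition.
G1: condition met.
G2: fails — 2R1, 2R²1 but no w with 1R²w and 1Rw.
G3: fails — tRs, tR²w but no w* with sR²w* and wRw*.
Valid on: G1.

G1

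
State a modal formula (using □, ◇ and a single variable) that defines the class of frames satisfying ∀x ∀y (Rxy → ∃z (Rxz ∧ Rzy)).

The condition is density. The C4 schema □□p → □p defines it.

□□p → □p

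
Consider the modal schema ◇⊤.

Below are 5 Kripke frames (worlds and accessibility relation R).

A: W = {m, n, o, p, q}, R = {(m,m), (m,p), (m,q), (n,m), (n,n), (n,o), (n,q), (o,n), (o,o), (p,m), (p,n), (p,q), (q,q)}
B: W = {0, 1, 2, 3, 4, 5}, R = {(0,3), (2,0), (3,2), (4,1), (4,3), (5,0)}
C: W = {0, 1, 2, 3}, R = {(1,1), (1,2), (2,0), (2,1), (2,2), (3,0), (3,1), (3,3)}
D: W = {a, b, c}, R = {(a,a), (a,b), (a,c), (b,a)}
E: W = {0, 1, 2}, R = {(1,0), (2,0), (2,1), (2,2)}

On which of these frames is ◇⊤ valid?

The schema corresponds to seriality: ∀x ∃y Rxy.
A: holds.
B: fails — world 1 has no successor.
C: fails — world 0 has no successor.
D: fails — world c has no successor.
E: fails — world 0 has no successor.

A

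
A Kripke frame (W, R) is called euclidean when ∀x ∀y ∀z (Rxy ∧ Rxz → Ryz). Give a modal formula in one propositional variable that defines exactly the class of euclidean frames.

A defining formula is ◇q → □◇q (the 5 axiom).

◇q → □◇q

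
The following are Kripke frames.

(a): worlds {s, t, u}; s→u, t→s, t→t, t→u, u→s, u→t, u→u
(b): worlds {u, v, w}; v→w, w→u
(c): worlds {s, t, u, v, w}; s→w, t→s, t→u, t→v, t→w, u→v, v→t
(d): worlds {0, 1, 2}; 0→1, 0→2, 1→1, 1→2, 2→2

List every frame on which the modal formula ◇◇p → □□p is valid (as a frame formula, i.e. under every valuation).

Frame correspondent (Sahlqvist): ∀x ∀y ∀z ((xR²y ∧ xR²z) → ∃w (y = w ∧ z = w)) — i.e. a generalized confluence (Geach) condition.
(a): fails — sR²s, sR²t but s ≠ t.
(b): satisfies the condition.
(c): fails — tR²t, tR²v but t ≠ v.
(d): fails — 0R²1, 0R²2 but 1 ≠ 2.
Valid on: (b).

(b)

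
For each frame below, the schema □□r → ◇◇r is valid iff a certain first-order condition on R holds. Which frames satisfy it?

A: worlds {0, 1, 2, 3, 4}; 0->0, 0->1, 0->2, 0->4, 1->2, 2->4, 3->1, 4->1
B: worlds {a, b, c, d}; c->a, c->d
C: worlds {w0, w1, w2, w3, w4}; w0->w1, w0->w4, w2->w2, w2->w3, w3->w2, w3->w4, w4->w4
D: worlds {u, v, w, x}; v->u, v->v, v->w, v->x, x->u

This is the axiom for a generalized confluence (Geach) condition; its first-order frame correspondent is ∀x ∃w (xR²w ∧ xR²w).
A: holds.
B: fails — at a but no w with aR²w and aR²w.
C: fails — at w1 but no w with w1R²w and w1R²w.
D: fails — at u but no t with uR²t and uR²t.

A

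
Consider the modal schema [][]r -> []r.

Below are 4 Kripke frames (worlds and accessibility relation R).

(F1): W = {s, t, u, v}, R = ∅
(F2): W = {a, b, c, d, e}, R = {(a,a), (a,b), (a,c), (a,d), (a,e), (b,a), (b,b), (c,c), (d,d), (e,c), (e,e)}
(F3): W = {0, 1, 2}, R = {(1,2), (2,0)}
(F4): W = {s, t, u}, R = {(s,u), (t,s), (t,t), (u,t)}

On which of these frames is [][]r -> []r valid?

(F1), (F2)

The schema corresponds to density: forall x forall y (Rxy -> exists z (Rxz & Rzy)).
(F1): ✓.
(F2): ✓.
(F3): fails — R12 but no z with R1z and Rz2.
(F4): fails — Rsu but no z with Rsz and Rzu.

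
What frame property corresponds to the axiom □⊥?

This schema is the Ver axiom.
It corresponds to emptiness of R: ∀x ∀y ¬Rxy.

emptiness of R: ∀x ∀y ¬Rxy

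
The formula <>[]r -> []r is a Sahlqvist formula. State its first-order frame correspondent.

the Euclidean property: forall x forall y forall z (Rxy & Rxz -> Ryz)

Equivalently (dual form): ◇r → □◇r.
Suppose ◇r→□◇r is valid. Take Rxy, Rxz and set V(r)={y}. Then ◇r at x, so □◇r at x, so ◇r at z, so some w with Rzw has r; w=y, i.e. Rzy. By symmetry of the argument, Ryz.
Conversely, on a frame with the Euclidean property the schema holds at every world under every valuation.
Frame condition: forall x forall y forall z (Rxy & Rxz -> Ryz).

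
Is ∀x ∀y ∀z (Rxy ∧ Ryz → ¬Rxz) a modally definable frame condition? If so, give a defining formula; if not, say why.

Not definable by any modal formula

Any modally definable frame class is closed under surjective bounded morphisms.
The 7-cycle (worlds a,b,c,d,e,f,g with a→b→c→d→e→f→g→a) is intransitive. Mapping every world to a single reflexive point • is a surjective bounded morphism; the reflexive point is not intransitive (R••∧R•• but R••).
So the class is not modally definable.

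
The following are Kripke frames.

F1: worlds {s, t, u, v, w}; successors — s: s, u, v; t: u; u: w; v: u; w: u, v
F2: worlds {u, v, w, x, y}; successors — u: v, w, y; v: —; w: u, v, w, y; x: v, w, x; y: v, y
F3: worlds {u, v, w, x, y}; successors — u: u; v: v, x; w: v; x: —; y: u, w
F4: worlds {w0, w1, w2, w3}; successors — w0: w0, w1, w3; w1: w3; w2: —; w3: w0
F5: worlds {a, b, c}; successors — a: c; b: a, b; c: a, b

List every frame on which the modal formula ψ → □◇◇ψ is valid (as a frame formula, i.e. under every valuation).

F4

The schema corresponds to a generalized confluence (Geach) condition: ∀x ∀z (xRz → ∃w (x = w ∧ zR²w)).
F1: fails — sRu but no w* with s=w* and uR²w*.
F2: fails — uRv but no t with u=t and vR²t.
F3: fails — vRx but no t with v=t and xR²t.
F4: ✓.
F5: fails — cRa but no w with c=w and aR²w.
Valid on: F4.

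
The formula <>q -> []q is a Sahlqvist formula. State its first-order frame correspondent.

partial functionality

Suppose ◇q→□q is valid. Take Rxy, Rxz and set V(q)={y}. Then ◇q at x, so □q at x, so q at z, i.e. z=y.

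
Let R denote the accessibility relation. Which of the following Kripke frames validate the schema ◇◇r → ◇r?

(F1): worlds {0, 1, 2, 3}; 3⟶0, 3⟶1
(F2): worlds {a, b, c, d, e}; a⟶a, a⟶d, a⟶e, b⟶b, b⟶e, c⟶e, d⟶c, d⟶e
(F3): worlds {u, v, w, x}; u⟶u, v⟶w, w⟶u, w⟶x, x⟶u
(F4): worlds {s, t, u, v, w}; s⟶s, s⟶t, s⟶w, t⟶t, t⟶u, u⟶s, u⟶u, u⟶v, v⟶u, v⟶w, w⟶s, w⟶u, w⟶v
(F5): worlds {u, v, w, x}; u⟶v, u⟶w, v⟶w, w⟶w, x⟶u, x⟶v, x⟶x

Frame correspondent (Sahlqvist): ∀x ∀y ∀z (Rxy ∧ Ryz → Rxz) — i.e. transitivity.
(F1): condition met.
(F2): fails — Rad and Rdc but not Rac.
(F3): fails — Rvw and Rwu but not Rvu.
(F4): fails — Ruv and Rvw but not Ruw.
(F5): fails — Rxu and Ruw but not Rxw.
Valid on: (F1).

(F1)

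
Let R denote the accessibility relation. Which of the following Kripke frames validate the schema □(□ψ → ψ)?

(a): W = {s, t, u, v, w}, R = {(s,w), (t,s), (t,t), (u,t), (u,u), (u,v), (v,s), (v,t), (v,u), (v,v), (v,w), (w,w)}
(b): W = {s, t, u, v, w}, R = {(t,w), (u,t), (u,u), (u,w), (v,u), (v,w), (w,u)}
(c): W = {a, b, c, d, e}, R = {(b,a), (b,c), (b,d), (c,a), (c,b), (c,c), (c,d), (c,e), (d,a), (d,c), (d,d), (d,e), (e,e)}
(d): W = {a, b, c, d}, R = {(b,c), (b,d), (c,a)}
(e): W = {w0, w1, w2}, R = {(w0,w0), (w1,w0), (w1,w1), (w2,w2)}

This is the axiom for shift-reflexivity; its first-order frame correspondent is ∀x ∀y (Rxy → Ryy).
(a): fails — Rts but not Rss.
(b): fails — Ruw but not Rww.
(c): fails — Rba but not Raa.
(d): fails — Rca but not Raa.
(e): satisfies the condition.
Valid on: (e).

(e)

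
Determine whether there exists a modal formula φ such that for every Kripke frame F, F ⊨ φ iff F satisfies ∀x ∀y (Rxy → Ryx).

Definable; r → □◇r defines it

Yes: it is symmetry, defined by the B schema r → □◇r.
Suppose r→□◇r is valid. Take Rxy and set V(r)={x}. Then r at x, so □◇r at x, so ◇r at y, so some z with Ryz has r; z=x, i.e. Ryx.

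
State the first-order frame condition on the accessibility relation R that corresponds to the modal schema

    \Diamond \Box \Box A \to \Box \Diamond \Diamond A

\forall x \forall y \forall z ((xRy \wedge xRz) \to \exists w (y R^2 w \wedge z R^2 w))

This is a Sahlqvist (Geach-type) schema ◇^1□^2A → □^1◇^2A.
Minimal-valuation argument: fix x; take any y with xR^1y and any z with xR^1z. Set V(A) to the set of worlds R-reachable from y in exactly 2 steps. Then □^2A holds at y, so the antecedent holds at x; validity forces ◇^2A at z, giving a w with zR^2w and yR^2w.
First-order correspondent: \forall x \forall y \forall z ((xRy \wedge xRz) \to \exists w (y R^2 w \wedge z R^2 w)).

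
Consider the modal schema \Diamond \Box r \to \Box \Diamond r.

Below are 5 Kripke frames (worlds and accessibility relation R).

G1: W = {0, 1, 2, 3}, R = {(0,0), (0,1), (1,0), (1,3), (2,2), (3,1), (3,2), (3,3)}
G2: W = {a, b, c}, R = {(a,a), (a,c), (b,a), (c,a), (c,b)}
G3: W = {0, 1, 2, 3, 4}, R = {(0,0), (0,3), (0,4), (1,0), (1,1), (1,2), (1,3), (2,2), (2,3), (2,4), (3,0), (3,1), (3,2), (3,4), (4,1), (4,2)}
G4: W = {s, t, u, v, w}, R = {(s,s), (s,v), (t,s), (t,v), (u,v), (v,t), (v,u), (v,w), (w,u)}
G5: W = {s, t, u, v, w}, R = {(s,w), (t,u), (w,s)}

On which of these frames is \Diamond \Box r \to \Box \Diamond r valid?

Frame correspondent (Sahlqvist): \forall x \forall y \forall z (Rxy \wedge Rxz \to \exists w (Ryw \wedge Rzw)) — i.e. convergence.
G1: fails — R32 and R31 but 2 and 1 have no common successor.
G2: satisfies the condition.
G3: fails — R00 and R04 but 0 and 4 have no common successor.
G4: fails — Rsv and Rss but v and s have no common successor.
G5: fails — Rtu and Rtu but u and u have no common successor.

G2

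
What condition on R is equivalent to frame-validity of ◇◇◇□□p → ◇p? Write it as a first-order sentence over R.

This is a Sahlqvist (Geach-type) schema ◇^3□^2p → □^0◇^1p.
Minimal-valuation argument: fix x; take any y with xR^3y and any z with xR^0z. Set V(p) to the set of worlds R-reachable from y in exactly 2 steps. Then □^2p holds at y, so the antecedent holds at x; validity forces ◇^1p at z, giving a w with zR^1w and yR^2w.
First-order correspondent: ∀x ∀y (xR³y → ∃w (yR²w ∧ xRw)).

∀x ∀y (xR³y → ∃w (yR²w ∧ xRw))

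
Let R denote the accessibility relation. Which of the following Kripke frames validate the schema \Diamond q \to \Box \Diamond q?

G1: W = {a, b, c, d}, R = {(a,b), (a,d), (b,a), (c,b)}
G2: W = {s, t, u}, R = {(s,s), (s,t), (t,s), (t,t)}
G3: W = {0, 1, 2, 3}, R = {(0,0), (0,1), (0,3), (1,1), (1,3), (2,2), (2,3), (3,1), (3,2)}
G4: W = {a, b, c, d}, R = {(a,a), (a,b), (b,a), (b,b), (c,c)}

This is the axiom for the Euclidean property; its first-order frame correspondent is \forall x \forall y \forall z (Rxy \wedge Rxz \to Ryz).
G1: fails — Rad and Rad but not Rdd.
G2: ✓.
G3: fails — R01 and R00 but not R10.
G4: ✓.

G2, G4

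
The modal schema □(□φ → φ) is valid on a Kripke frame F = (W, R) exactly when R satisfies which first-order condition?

Suppose □(□φ→φ) is valid. Take Rxy and set V(φ)={w : Ryw}. Then at y, □φ holds; since □(□φ→φ) at x, □φ→φ at y, so φ at y, i.e. Ryy.

Shift-reflexivity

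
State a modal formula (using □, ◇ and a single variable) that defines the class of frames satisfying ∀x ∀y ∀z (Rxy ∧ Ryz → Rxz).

□ψ → □□ψ

This is transitivity; the standard corresponding axiom is 4: □ψ → □□ψ.
Suppose □ψ→□□ψ is valid. Take Rxy, Ryz and set V(ψ)={w : Rxw}. Then □ψ at x, so □□ψ at x, so □ψ at y, so ψ at z, i.e. Rxz.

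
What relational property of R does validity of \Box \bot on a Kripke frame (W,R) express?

emptiness of R: \forall x \forall y \neg Rxy

□⊥ is valid iff no world has any successor (otherwise □⊥ fails at any world with one).
Conversely, on a frame with emptiness of R the schema holds at every world under every valuation.
So the correspondent is emptiness of R.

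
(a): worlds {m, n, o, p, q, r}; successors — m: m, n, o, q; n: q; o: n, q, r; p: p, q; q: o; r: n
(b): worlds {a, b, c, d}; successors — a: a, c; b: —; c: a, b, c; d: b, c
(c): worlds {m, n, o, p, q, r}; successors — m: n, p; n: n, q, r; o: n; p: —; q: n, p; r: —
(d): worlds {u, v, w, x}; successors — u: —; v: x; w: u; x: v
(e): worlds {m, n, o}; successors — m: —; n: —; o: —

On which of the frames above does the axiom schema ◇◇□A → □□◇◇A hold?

This is the axiom for a generalized confluence (Geach) condition; its first-order frame correspondent is ∀x ∀y ∀z ((xR²y ∧ xR²z) → ∃w (yRw ∧ zR²w)).
(a): fails — mR²n, mR²n but no w with nRw and nR²w.
(b): fails — aR²a, aR²b but no w with aRw and bR²w.
(c): fails — mR²n, mR²r but no w with nRw and rR²w.
(d): fails — vR²v, vR²v but no t with vRt and vR²t.
(e): ✓.
Valid on: (e).

(e)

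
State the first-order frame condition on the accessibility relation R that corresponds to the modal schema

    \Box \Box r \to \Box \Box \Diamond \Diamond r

This is a Sahlqvist (Geach-type) schema ◇^0□^2r → □^2◇^2r.
Minimal-valuation argument: fix x; take any y with xR^0y and any z with xR^2z. Set V(r) to the set of worlds R-reachable from y in exactly 2 steps. Then □^2r holds at y, so the antecedent holds at x; validity forces ◇^2r at z, giving a w with zR^2w and yR^2w.
First-order correspondent: \forall x \forall z (x R^2 z \to \exists w (x R^2 w \wedge z R^2 w)).

\forall x \forall z (x R^2 z \to \exists w (x R^2 w \wedge z R^2 w))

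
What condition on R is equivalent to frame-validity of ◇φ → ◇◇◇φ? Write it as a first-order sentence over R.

This is a Sahlqvist (Geach-type) schema ◇^1□^0φ → □^0◇^3φ.
Minimal-valuation argument: fix x; take any y with xR^1y and any z with xR^0z. Set V(φ) to the set of worlds R-reachable from y in exactly 0 steps. Then □^0φ holds at y, so the antecedent holds at x; validity forces ◇^3φ at z, giving a w with zR^3w and yR^0w.
First-order correspondent: ∀x ∀y (xRy → ∃w (y = w ∧ xR³w)).

∀x ∀y (xRy → ∃w (y = w ∧ xR³w))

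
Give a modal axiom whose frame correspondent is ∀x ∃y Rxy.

□ψ → ◇ψ

A defining formula is □ψ → ◇ψ (the D axiom).
Suppose □ψ→◇ψ is valid. At any x set V(ψ)=W. Then □ψ at x, so ◇ψ at x, so x has a successor.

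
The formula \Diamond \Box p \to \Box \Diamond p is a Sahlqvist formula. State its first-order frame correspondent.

Convergence

This schema is the .2 axiom.
It corresponds to convergence: \forall x \forall y \forall z (Rxy \wedge Rxz \to \exists w (Ryw \wedge Rzw)).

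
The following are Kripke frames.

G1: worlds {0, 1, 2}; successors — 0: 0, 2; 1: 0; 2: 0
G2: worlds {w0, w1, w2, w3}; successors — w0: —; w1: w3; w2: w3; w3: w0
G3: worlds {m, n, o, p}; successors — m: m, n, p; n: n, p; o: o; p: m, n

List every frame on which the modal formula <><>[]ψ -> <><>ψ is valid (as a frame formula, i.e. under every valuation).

Frame correspondent (Sahlqvist): forall x forall y (x R^2 y -> exists w (yRw & x R^2 w)) — i.e. a generalized confluence (Geach) condition.
G1: satisfies the condition.
G2: fails — w1R²w0 but no w with w0Rw and w1R²w.
G3: satisfies the condition.

G1, G3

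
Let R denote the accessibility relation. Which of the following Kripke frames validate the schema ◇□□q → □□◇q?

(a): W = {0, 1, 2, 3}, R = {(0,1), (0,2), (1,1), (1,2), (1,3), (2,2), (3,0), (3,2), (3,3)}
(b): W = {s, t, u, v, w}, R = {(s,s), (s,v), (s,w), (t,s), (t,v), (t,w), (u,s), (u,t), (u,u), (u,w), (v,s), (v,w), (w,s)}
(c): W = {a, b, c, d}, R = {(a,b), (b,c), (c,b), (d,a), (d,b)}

(a), (b)

The schema corresponds to a generalized confluence (Geach) condition: ∀x ∀y ∀z ((xRy ∧ xR²z) → ∃w (yR²w ∧ zRw)).
(a): satisfies the condition.
(b): satisfies the condition.
(c): fails — dRa, dR²c but no w with aR²w and cRw.
Valid on: (a), (b).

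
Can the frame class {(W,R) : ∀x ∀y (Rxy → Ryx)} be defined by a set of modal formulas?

The condition is symmetry. A defining modal formula is p → □◇p.

Yes, by p → □◇p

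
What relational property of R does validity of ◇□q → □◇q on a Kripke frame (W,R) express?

Convergence

Suppose ◇□q→□◇q is valid. Take Rxy, Rxz and set V(q)={w : Ryw}. Then □q at y so ◇□q at x, so □◇q at x, so ◇q at z, giving w with Rzw and Ryw.
Conversely, any frame satisfying ∀x ∀y ∀z (Rxy ∧ Rxz → ∃w (Ryw ∧ Rzw)) validates the schema.
Frame condition: ∀x ∀y ∀z (Rxy ∧ Rxz → ∃w (Ryw ∧ Rzw)).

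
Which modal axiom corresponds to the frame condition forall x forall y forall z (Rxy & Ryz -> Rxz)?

□s → □□s

The condition is transitivity. The 4 schema □s → □□s defines it.
Suppose □s→□□s is valid. Take Rxy, Ryz and set V(s)={w : Rxw}. Then □s at x, so □□s at x, so □s at y, so s at z, i.e. Rxz.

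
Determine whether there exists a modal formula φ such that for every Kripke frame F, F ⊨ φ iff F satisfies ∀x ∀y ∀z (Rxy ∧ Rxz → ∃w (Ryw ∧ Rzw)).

Yes: it is convergence, defined by the .2 schema ◇□q → □◇q.
Suppose ◇□q→□◇q is valid. Take Rxy, Rxz and set V(q)={w : Ryw}. Then □q at y so ◇□q at x, so □◇q at x, so ◇q at z, giving w with Rzw and Ryw.

Yes — defined by ◇□q → □◇q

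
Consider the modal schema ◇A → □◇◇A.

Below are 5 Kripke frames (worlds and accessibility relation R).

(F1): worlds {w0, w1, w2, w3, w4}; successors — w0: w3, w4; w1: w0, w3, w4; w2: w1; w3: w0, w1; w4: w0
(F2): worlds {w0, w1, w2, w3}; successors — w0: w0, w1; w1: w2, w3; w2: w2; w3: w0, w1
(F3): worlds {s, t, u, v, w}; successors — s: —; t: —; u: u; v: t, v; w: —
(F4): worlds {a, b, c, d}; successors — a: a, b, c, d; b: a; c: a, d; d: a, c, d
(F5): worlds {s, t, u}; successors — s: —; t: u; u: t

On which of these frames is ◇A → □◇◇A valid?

(F4), (F5)

The schema corresponds to a generalized confluence (Geach) condition: ∀x ∀y ∀z ((xRy ∧ xRz) → ∃w (y = w ∧ zR²w)).
(F1): fails — w1Rw0, w1Rw4 but no w with w0=w and w4R²w.
(F2): fails — w1Rw3, w1Rw2 but no w with w3=w and w2R²w.
(F3): fails — vRt, vRt but no w* with t=w* and tR²w*.
(F4): satisfies the condition.
(F5): satisfies the condition.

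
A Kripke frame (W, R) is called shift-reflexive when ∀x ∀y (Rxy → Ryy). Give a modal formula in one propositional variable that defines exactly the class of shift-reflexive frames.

□(□s → s)

A defining formula is □(□s → s) (the T□ axiom).
Suppose □(□s→s) is valid. Take Rxy and set V(s)={w : Ryw}. Then at y, □s holds; since □(□s→s) at x, □s→s at y, so s at y, i.e. Ryy.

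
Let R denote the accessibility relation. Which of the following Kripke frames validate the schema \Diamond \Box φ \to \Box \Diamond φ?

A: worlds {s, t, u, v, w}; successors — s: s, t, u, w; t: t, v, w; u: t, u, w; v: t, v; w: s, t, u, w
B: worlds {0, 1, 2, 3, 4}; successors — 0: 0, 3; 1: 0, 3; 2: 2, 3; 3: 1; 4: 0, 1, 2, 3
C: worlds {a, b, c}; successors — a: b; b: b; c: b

A, C

The schema corresponds to convergence: \forall x \forall y \forall z (Rxy \wedge Rxz \to \exists w (Ryw \wedge Rzw)).
A: ✓.
B: fails — R00 and R03 but 0 and 3 have no common successor.
C: ✓.
Valid on: A, C.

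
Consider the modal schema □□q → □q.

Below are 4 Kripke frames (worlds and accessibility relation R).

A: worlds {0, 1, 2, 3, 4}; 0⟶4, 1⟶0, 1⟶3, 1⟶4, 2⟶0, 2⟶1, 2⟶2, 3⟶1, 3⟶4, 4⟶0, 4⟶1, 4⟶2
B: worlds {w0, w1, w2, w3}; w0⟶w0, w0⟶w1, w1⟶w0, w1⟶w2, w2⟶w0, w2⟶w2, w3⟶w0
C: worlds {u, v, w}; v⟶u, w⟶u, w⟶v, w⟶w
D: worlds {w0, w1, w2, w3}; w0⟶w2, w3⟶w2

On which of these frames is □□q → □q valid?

B

This is the axiom for density; its first-order frame correspondent is ∀x ∀y (Rxy → ∃z (Rxz ∧ Rzy)).
A: fails — R04 but no z with R0z and Rz4.
B: ✓.
C: fails — Rvu but no z with Rvz and Rzu.
D: fails — Rw0w2 but no z with Rw0z and Rzw2.
Valid on: B.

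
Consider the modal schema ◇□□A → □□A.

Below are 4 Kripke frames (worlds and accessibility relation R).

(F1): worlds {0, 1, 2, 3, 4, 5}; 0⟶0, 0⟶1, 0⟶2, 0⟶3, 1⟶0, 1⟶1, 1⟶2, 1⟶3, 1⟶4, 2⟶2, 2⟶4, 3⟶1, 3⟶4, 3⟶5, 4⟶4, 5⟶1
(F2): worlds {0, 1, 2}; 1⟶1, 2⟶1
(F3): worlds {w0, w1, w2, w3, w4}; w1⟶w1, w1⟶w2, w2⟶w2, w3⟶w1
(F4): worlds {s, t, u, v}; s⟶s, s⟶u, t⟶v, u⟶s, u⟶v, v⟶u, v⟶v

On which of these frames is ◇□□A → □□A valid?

(F2), (F4)

Frame correspondent (Sahlqvist): ∀x ∀y ∀z ((xRy ∧ xR²z) → ∃w (yR²w ∧ z = w)) — i.e. a generalized confluence (Geach) condition.
(F1): fails — 0R2, 0R²0 but no w with 2R²w and 0=w.
(F2): ✓.
(F3): fails — w1Rw2, w1R²w1 but no w with w2R²w and w1=w.
(F4): ✓.
Valid on: (F2), (F4).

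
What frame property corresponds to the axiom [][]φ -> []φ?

This schema is the C4 axiom.
Its frame correspondent is density — forall x forall y (Rxy -> exists z (Rxz & Rzy)).

density: forall x forall y (Rxy -> exists z (Rxz & Rzy))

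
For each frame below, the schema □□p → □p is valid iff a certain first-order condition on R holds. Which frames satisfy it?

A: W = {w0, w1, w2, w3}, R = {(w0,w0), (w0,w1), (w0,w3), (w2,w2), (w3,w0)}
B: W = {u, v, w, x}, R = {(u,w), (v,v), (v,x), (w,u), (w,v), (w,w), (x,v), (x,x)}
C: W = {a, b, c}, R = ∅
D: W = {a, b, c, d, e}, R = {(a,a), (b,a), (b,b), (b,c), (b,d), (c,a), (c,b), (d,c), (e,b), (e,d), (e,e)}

This is the axiom for density; its first-order frame correspondent is ∀x ∀y (Rxy → ∃z (Rxz ∧ Rzy)).
A: ✓.
B: ✓.
C: ✓.
D: fails — Rdc but no z with Rdz and Rzc.

A, B, C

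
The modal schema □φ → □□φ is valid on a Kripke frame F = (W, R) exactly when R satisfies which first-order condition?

transitivity: ∀x ∀y ∀z (Rxy ∧ Ryz → Rxz)

This is the 4 axiom.
It corresponds to transitivity: ∀x ∀y ∀z (Rxy ∧ Ryz → Rxz).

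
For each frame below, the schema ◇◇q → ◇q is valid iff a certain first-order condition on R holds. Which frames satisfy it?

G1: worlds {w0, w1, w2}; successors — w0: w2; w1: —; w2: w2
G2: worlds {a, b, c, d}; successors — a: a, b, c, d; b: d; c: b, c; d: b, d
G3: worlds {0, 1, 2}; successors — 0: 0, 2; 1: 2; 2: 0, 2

G1

The schema corresponds to transitivity: ∀x ∀y ∀z (Rxy ∧ Ryz → Rxz).
G1: condition met.
G2: fails — Rcb and Rbd but not Rcd.
G3: fails — R12 and R20 but not R10.
Valid on: G1.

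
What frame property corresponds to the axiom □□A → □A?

Density

Suppose □□A→□A is valid. Take Rxy and set V(A)={w : xR²w}. Then □□A at x, so □A at x, so A at y, i.e. ∃z(Rxz∧Rzy).
Conversely, on a frame with density the schema holds at every world under every valuation.
So the correspondent is density.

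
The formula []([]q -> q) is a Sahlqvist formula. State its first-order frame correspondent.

shift-reflexivity: forall x forall y (Rxy -> Ryy)

This is the T□ axiom.
It corresponds to shift-reflexivity: forall x forall y (Rxy -> Ryy).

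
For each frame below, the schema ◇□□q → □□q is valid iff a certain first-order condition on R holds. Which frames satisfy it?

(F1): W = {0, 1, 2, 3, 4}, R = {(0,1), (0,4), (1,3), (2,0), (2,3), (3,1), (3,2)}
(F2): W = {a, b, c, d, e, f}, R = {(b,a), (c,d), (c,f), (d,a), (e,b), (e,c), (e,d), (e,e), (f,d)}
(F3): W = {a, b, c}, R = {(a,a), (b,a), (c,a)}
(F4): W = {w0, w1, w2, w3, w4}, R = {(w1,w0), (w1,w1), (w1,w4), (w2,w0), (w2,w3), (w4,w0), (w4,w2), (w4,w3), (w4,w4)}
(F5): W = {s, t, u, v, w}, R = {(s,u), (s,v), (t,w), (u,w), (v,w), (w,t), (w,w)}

Frame correspondent (Sahlqvist): ∀x ∀y ∀z ((xRy ∧ xR²z) → ∃w (yR²w ∧ z = w)) — i.e. a generalized confluence (Geach) condition.
(F1): fails — 0R1, 0R²3 but no w with 1R²w and 3=w.
(F2): fails — cRd, cR²a but no w with dR²w and a=w.
(F3): condition met.
(F4): fails — w1Rw0, w1R²w0 but no w with w0R²w and w0=w.
(F5): condition met.

(F3), (F5)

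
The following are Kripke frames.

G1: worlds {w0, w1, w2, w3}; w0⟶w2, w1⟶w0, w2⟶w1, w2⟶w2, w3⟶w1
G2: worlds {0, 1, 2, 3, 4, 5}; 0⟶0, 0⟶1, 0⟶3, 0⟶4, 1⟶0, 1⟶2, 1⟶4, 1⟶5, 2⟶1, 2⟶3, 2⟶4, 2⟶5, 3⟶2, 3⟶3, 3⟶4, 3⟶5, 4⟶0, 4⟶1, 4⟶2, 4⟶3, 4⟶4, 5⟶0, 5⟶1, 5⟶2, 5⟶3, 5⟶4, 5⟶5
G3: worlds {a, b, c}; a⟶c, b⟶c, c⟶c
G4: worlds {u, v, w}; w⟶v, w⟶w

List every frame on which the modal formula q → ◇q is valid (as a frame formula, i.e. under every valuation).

none

The schema corresponds to reflexivity: ∀x Rxx.
G1: fails — world w0 does not see itself.
G2: fails — world 1 does not see itself.
G3: fails — world a does not see itself.
G4: fails — world u does not see itself.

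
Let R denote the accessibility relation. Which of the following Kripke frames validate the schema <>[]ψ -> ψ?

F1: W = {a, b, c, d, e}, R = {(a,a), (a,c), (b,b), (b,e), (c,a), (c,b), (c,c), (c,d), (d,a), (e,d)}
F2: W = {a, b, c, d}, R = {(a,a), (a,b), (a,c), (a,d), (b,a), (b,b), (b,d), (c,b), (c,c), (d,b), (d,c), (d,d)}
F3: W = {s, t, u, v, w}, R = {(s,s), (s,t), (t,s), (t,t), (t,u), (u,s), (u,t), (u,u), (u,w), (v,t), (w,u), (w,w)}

none

This is the axiom for symmetry; its first-order frame correspondent is forall x forall y (Rxy -> Ryx).
F1: fails — Rcd but not Rdc.
F2: fails — Rdc but not Rcd.
F3: fails — Rus but not Rsu.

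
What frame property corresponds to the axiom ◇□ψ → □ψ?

Equivalently (dual form): ◇ψ → □◇ψ.
Suppose ◇ψ→□◇ψ is valid. Take Rxy, Rxz and set V(ψ)={y}. Then ◇ψ at x, so □◇ψ at x, so ◇ψ at z, so some w with Rzw has ψ; w=y, i.e. Rzy. By symmetry of the argument, Ryz.
Conversely, any frame satisfying ∀x ∀y ∀z (Rxy ∧ Rxz → Ryz) validates the schema.
So the correspondent is the Euclidean property.

the Euclidean property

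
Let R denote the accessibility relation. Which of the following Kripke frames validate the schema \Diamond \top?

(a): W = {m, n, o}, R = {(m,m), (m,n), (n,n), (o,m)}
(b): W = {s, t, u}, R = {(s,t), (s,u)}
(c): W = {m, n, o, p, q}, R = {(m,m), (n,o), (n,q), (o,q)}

The schema corresponds to seriality: \forall x \exists y Rxy.
(a): ✓.
(b): fails — world t has no successor.
(c): fails — world p has no successor.

(a)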